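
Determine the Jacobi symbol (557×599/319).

By multiplicativity, (557·599/319) = (557/319)·(599/319).
First factor (557/319):
Reduce the numerator: 557 ≡ 238 (mod 319), so (557/319) = (238/319).
Factor out 2: 238 = 2·119. Since 319 ≡ 7 (mod 8), (2/319) = +1. Now have (119/319).
Both 119 ≡ 3 and 319 ≡ 3 (mod 4), so reciprocity gives (119/319) = -(319/119). Reduce: 319 ≡ 81 (mod 119). Now have -(81/119).
81 ≡ 1 (mod 4), so quadratic reciprocity gives (81/119) = (119/81). Reduce: 119 ≡ 38 (mod 81). Now have -(38/81).
Factor out 2: 38 = 2·19. Since 81 ≡ 1 (mod 8), (2/81) = +1. Now have -(19/81).
81 ≡ 1 (mod 4), so quadratic reciprocity gives (19/81) = (81/19). Reduce: 81 ≡ 5 (mod 19). Now have -(5/19).
5 ≡ 1 (mod 4), so quadratic reciprocity gives (5/19) = (19/5). Reduce: 19 ≡ 4 (mod 5). Now have -(4/5).
Factor out 2: 4 = 2^2. Since 5 ≡ 5 (mod 8), (2/5) = -1, and (2/5)^2 = +1. Now have -(1/5).
(1/5) = 1. Collecting the sign factors: -1.
Second factor (599/319):
Reduce the numerator: 599 ≡ 280 (mod 319), so (599/319) = (280/319).
Factor out 2: 280 = 2^3·35. Since 319 ≡ 7 (mod 8), (2/319) = +1, and (2/319)^3 = +1. Now have (35/319).
Both 35 ≡ 3 and 319 ≡ 3 (mod 4), so reciprocity gives (35/319) = -(319/35). Reduce: 319 ≡ 4 (mod 35). Now have -(4/35).
Factor out 2: 4 = 2^2. Since 35 ≡ 3 (mod 8), (2/35) = -1, and (2/35)^2 = +1. Now have -(1/35).
(1/35) = 1. Collecting the sign factors: -1.
Product: (-1)·(-1) = 1.

1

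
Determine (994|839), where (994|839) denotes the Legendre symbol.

Reduce the numerator: 994 ≡ 155 (mod 839), so (994|839) = (155|839).
Both 155 ≡ 3 and 839 ≡ 3 (mod 4), so reciprocity gives (155|839) = -(839|155). Reduce: 839 ≡ 64 (mod 155). Now have -(64|155).
Factor out 2: 64 = 2^6. Since 155 ≡ 3 (mod 8), (2|155) = -1, and (2|155)^6 = +1. Now have -(1|155).
(1|155) = 1. Collecting the sign factors: -1.

-1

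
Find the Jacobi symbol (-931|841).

Reduce the numerator: -931 ≡ 751 (mod 841), so (-931|841) = (751|841).
841 ≡ 1 (mod 4), so quadratic reciprocity gives (751|841) = (841|751). Reduce: 841 ≡ 90 (mod 751). Now have (90|751).
Factor out 2: 90 = 2·45. Since 751 ≡ 7 (mod 8), (2|751) = +1. Now have (45|751).
45 ≡ 1 (mod 4), so quadratic reciprocity gives (45|751) = (751|45). Reduce: 751 ≡ 31 (mod 45). Now have (31|45).
45 ≡ 1 (mod 4), so quadratic reciprocity gives (31|45) = (45|31). Reduce: 45 ≡ 14 (mod 31). Now have (14|31).
Factor out 2: 14 = 2·7. Since 31 ≡ 7 (mod 8), (2|31) = +1. Now have (7|31).
Both 7 ≡ 3 and 31 ≡ 3 (mod 4), so reciprocity gives (7|31) = -(31|7). Reduce: 31 ≡ 3 (mod 7). Now have -(3|7).
Both 3 ≡ 3 and 7 ≡ 3 (mod 4), so reciprocity gives (3|7) = -(7|3). Reduce: 7 ≡ 1 (mod 3). Now have (1|3).
(1|3) = 1. Collecting the sign factors: 1.

1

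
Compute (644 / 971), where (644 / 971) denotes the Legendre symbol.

1

(644 / 971)
  = (161 / 971)    [971 ≡ 3 mod 8 ⇒ (2 / 971)^2 = +1]
  = (971 / 161)    [QR: 161 ≡ 1 mod 4, sign kept]
  = (5 / 161)    [971 ≡ 5 mod 161]
  = (161 / 5)    [QR: 5 ≡ 1 mod 4, sign kept]
  = (1 / 5)    [161 ≡ 1 mod 5]
  = 1    [(1 / 5) = 1]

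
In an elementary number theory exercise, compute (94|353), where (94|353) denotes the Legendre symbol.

(94|353)
  = (47|353)    [353 ≡ 1 mod 8 ⇒ (2|353) = +1]
  = (353|47)    [QR: 353 ≡ 1 mod 4, sign kept]
  = (24|47)    [353 ≡ 24 mod 47]
  = (3|47)    [47 ≡ 7 mod 8 ⇒ (2|47)^3 = +1]
  = -(47|3)    [QR: both ≡ 3 mod 4, sign flips]
  = -(2|3)    [47 ≡ 2 mod 3]
  = (1|3)    [3 ≡ 3 mod 8 ⇒ (2|3) = -1]
  = 1    [(1|3) = 1]

1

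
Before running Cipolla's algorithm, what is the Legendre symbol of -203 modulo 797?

Pull out -1: (-203/797) = (-1/797)·(203/797). Since 797 ≡ 1 (mod 4), (-1/797) = +1. Now have (203/797).
797 ≡ 1 (mod 4), so quadratic reciprocity gives (203/797) = (797/203). Reduce: 797 ≡ 188 (mod 203). Now have (188/203).
Factor out 2: 188 = 2^2·47. Since 203 ≡ 3 (mod 8), (2/203) = -1, and (2/203)^2 = +1. Now have (47/203).
Both 47 ≡ 3 and 203 ≡ 3 (mod 4), so reciprocity gives (47/203) = -(203/47). Reduce: 203 ≡ 15 (mod 47). Now have -(15/47).
Both 15 ≡ 3 and 47 ≡ 3 (mod 4), so reciprocity gives (15/47) = -(47/15). Reduce: 47 ≡ 2 (mod 15). Now have (2/15).
Factor out 2: 2 = 2. Since 15 ≡ 7 (mod 8), (2/15) = +1. Now have (1/15).
(1/15) = 1. Collecting the sign factors: 1.

1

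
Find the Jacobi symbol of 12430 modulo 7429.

Reduce the numerator: 12430 ≡ 5001 (mod 7429), so (12430/7429) = (5001/7429).
5001 ≡ 1 (mod 4), so quadratic reciprocity gives (5001/7429) = (7429/5001). Reduce: 7429 ≡ 2428 (mod 5001). Now have (2428/5001).
Factor out 2: 2428 = 2^2·607. Since 5001 ≡ 1 (mod 8), (2/5001) = +1, and (2/5001)^2 = +1. Now have (607/5001).
5001 ≡ 1 (mod 4), so quadratic reciprocity gives (607/5001) = (5001/607). Reduce: 5001 ≡ 145 (mod 607). Now have (145/607).
145 ≡ 1 (mod 4), so quadratic reciprocity gives (145/607) = (607/145). Reduce: 607 ≡ 27 (mod 145). Now have (27/145).
145 ≡ 1 (mod 4), so quadratic reciprocity gives (27/145) = (145/27). Reduce: 145 ≡ 10 (mod 27). Now have (10/27).
Factor out 2: 10 = 2·5. Since 27 ≡ 3 (mod 8), (2/27) = -1. Now have -(5/27).
5 ≡ 1 (mod 4), so quadratic reciprocity gives (5/27) = (27/5). Reduce: 27 ≡ 2 (mod 5). Now have -(2/5).
Factor out 2: 2 = 2. Since 5 ≡ 5 (mod 8), (2/5) = -1. Now have (1/5).
(1/5) = 1. Collecting the sign factors: 1.

1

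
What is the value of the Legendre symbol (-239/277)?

Pull out -1: (-239/277) = (-1/277)·(239/277). Since 277 ≡ 1 (mod 4), (-1/277) = +1. Now have (239/277).
277 ≡ 1 (mod 4), so quadratic reciprocity gives (239/277) = (277/239). Reduce: 277 ≡ 38 (mod 239). Now have (38/239).
Factor out 2: 38 = 2·19. Since 239 ≡ 7 (mod 8), (2/239) = +1. Now have (19/239).
Both 19 ≡ 3 and 239 ≡ 3 (mod 4), so reciprocity gives (19/239) = -(239/19). Reduce: 239 ≡ 11 (mod 19). Now have -(11/19).
Both 11 ≡ 3 and 19 ≡ 3 (mod 4), so reciprocity gives (11/19) = -(19/11). Reduce: 19 ≡ 8 (mod 11). Now have (8/11).
Factor out 2: 8 = 2^3. Since 11 ≡ 3 (mod 8), (2/11) = -1, and (2/11)^3 = -1. Now have -(1/11).
(1/11) = 1. Collecting the sign factors: -1.

-1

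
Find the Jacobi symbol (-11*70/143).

By multiplicativity, (-11·70/143) = (-11/143)·(70/143).
First factor (-11/143):
(-11/143)
  = (132/143)    [-11 ≡ 132 mod 143]
  = (33/143)    [143 ≡ 7 mod 8 ⇒ (2/143)^2 = +1]
  = (143/33)    [QR: 33 ≡ 1 mod 4, sign kept]
  = (11/33)    [143 ≡ 11 mod 33]
  = (33/11)    [QR: 33 ≡ 1 mod 4, sign kept]
  = (0/11)    [33 ≡ 0 mod 11]
  = 0    [numerator 0, gcd > 1]
Second factor (70/143):
(70/143)
  = (35/143)    [143 ≡ 7 mod 8 ⇒ (2/143) = +1]
  = -(143/35)    [QR: both ≡ 3 mod 4, sign flips]
  = -(3/35)    [143 ≡ 3 mod 35]
  = (35/3)    [QR: both ≡ 3 mod 4, sign flips]
  = (2/3)    [35 ≡ 2 mod 3]
  = -(1/3)    [3 ≡ 3 mod 8 ⇒ (2/3) = -1]
  = -1    [(1/3) = 1]
Product: (0)·(-1) = 0.

0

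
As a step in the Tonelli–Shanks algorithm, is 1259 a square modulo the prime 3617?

yes

3617 ≡ 1 (mod 4), so quadratic reciprocity gives (1259/3617) = (3617/1259). Reduce: 3617 ≡ 1099 (mod 1259). Now have (1099/1259).
Both 1099 ≡ 3 and 1259 ≡ 3 (mod 4), so reciprocity gives (1099/1259) = -(1259/1099). Reduce: 1259 ≡ 160 (mod 1099). Now have -(160/1099).
Factor out 2: 160 = 2^5·5. Since 1099 ≡ 3 (mod 8), (2/1099) = -1, and (2/1099)^5 = -1. Now have (5/1099).
5 ≡ 1 (mod 4), so quadratic reciprocity gives (5/1099) = (1099/5). Reduce: 1099 ≡ 4 (mod 5). Now have (4/5).
Factor out 2: 4 = 2^2. Since 5 ≡ 5 (mod 8), (2/5) = -1, and (2/5)^2 = +1. Now have (1/5).
(1/5) = 1. Collecting the sign factors: 1.
The Legendre symbol is 1, so x^2 ≡ 1259 (mod 3617) has solution.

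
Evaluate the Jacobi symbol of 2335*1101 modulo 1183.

1

By multiplicativity, (2335·1101/1183) = (2335/1183)·(1101/1183).
First factor (2335/1183):
(2335/1183)
  = (1152/1183)    [2335 ≡ 1152 mod 1183]
  = (9/1183)    [1183 ≡ 7 mod 8 ⇒ (2/1183)^7 = +1]
  = (1183/9)    [QR: 9 ≡ 1 mod 4, sign kept]
  = (4/9)    [1183 ≡ 4 mod 9]
  = (1/9)    [9 ≡ 1 mod 8 ⇒ (2/9)^2 = +1]
  = 1    [(1/9) = 1]
Second factor (1101/1183):
(1101/1183)
  = (1183/1101)    [QR: 1101 ≡ 1 mod 4, sign kept]
  = (82/1101)    [1183 ≡ 82 mod 1101]
  = -(41/1101)    [1101 ≡ 5 mod 8 ⇒ (2/1101) = -1]
  = -(1101/41)    [QR: 41 ≡ 1 mod 4, sign kept]
  = -(35/41)    [1101 ≡ 35 mod 41]
  = -(41/35)    [QR: 41 ≡ 1 mod 4, sign kept]
  = -(6/35)    [41 ≡ 6 mod 35]
  = (3/35)    [35 ≡ 3 mod 8 ⇒ (2/35) = -1]
  = -(35/3)    [QR: both ≡ 3 mod 4, sign flips]
  = -(2/3)    [35 ≡ 2 mod 3]
  = (1/3)    [3 ≡ 3 mod 8 ⇒ (2/3) = -1]
  = 1    [(1/3) = 1]
Product: (1)·(1) = 1.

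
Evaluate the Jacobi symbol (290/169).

1

Reduce the numerator: 290 ≡ 121 (mod 169), so (290/169) = (121/169).
121 ≡ 1 (mod 4), so quadratic reciprocity gives (121/169) = (169/121). Reduce: 169 ≡ 48 (mod 121). Now have (48/121).
Factor out 2: 48 = 2^4·3. Since 121 ≡ 1 (mod 8), (2/121) = +1, and (2/121)^4 = +1. Now have (3/121).
121 ≡ 1 (mod 4), so quadratic reciprocity gives (3/121) = (121/3). Reduce: 121 ≡ 1 (mod 3). Now have (1/3).
(1/3) = 1. Collecting the sign factors: 1.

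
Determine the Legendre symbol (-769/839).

1

Pull out -1: (-769/839) = (-1/839)·(769/839). Since 839 ≡ 3 (mod 4), (-1/839) = -1. Now have -(769/839).
769 ≡ 1 (mod 4), so quadratic reciprocity gives (769/839) = (839/769). Reduce: 839 ≡ 70 (mod 769). Now have -(70/769).
Factor out 2: 70 = 2·35. Since 769 ≡ 1 (mod 8), (2/769) = +1. Now have -(35/769).
769 ≡ 1 (mod 4), so quadratic reciprocity gives (35/769) = (769/35). Reduce: 769 ≡ 34 (mod 35). Now have -(34/35).
Factor out 2: 34 = 2·17. Since 35 ≡ 3 (mod 8), (2/35) = -1. Now have (17/35).
17 ≡ 1 (mod 4), so quadratic reciprocity gives (17/35) = (35/17). Reduce: 35 ≡ 1 (mod 17). Now have (1/17).
(1/17) = 1. Collecting the sign factors: 1.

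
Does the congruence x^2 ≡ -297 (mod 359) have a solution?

Pull out -1: (-297/359) = (-1/359)·(297/359). Since 359 ≡ 3 (mod 4), (-1/359) = -1. Now have -(297/359).
297 ≡ 1 (mod 4), so quadratic reciprocity gives (297/359) = (359/297). Reduce: 359 ≡ 62 (mod 297). Now have -(62/297).
Factor out 2: 62 = 2·31. Since 297 ≡ 1 (mod 8), (2/297) = +1. Now have -(31/297).
297 ≡ 1 (mod 4), so quadratic reciprocity gives (31/297) = (297/31). Reduce: 297 ≡ 18 (mod 31). Now have -(18/31).
Factor out 2: 18 = 2·9. Since 31 ≡ 7 (mod 8), (2/31) = +1. Now have -(9/31).
9 ≡ 1 (mod 4), so quadratic reciprocity gives (9/31) = (31/9). Reduce: 31 ≡ 4 (mod 9). Now have -(4/9).
Factor out 2: 4 = 2^2. Since 9 ≡ 1 (mod 8), (2/9) = +1, and (2/9)^2 = +1. Now have -(1/9).
(1/9) = 1. Collecting the sign factors: -1.
(-297/359) = -1, and 359 is prime, so -297 is not a quadratic residue mod 359.

no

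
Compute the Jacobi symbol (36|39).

0

Factor out 2: 36 = 2^2·9. Since 39 ≡ 7 (mod 8), (2|39) = +1, and (2|39)^2 = +1. Now have (9|39).
9 ≡ 1 (mod 4), so quadratic reciprocity gives (9|39) = (39|9). Reduce: 39 ≡ 3 (mod 9). Now have (3|9).
9 ≡ 1 (mod 4), so quadratic reciprocity gives (3|9) = (9|3). Reduce: 9 ≡ 0 (mod 3). Now have (0|3).
The numerator is now 0 with denominator 3 > 1: the symbol is 0.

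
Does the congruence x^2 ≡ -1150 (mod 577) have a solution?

yes

(-1150/577)
  = (4/577)    [-1150 ≡ 4 mod 577]
  = (1/577)    [577 ≡ 1 mod 8 ⇒ (2/577)^2 = +1]
  = 1    [(1/577) = 1]
The Legendre symbol is 1, so x^2 ≡ -1150 (mod 577) has solution.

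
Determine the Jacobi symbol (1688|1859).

Factor out 2: 1688 = 2^3·211. Since 1859 ≡ 3 (mod 8), (2|1859) = -1, and (2|1859)^3 = -1. Now have -(211|1859).
Both 211 ≡ 3 and 1859 ≡ 3 (mod 4), so reciprocity gives (211|1859) = -(1859|211). Reduce: 1859 ≡ 171 (mod 211). Now have (171|211).
Both 171 ≡ 3 and 211 ≡ 3 (mod 4), so reciprocity gives (171|211) = -(211|171). Reduce: 211 ≡ 40 (mod 171). Now have -(40|171).
Factor out 2: 40 = 2^3·5. Since 171 ≡ 3 (mod 8), (2|171) = -1, and (2|171)^3 = -1. Now have (5|171).
5 ≡ 1 (mod 4), so quadratic reciprocity gives (5|171) = (171|5). Reduce: 171 ≡ 1 (mod 5). Now have (1|5).
(1|5) = 1. Collecting the sign factors: 1.

1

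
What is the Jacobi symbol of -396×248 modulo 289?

By multiplicativity, (-396·248|289) = (-396|289)·(248|289).
First factor (-396|289):
(-396|289)
  = (182|289)    [-396 ≡ 182 mod 289]
  = (91|289)    [289 ≡ 1 mod 8 ⇒ (2|289) = +1]
  = (289|91)    [QR: 289 ≡ 1 mod 4, sign kept]
  = (16|91)    [289 ≡ 16 mod 91]
  = (1|91)    [91 ≡ 3 mod 8 ⇒ (2|91)^4 = +1]
  = 1    [(1|91) = 1]
Second factor (248|289):
(248|289)
  = (31|289)    [289 ≡ 1 mod 8 ⇒ (2|289)^3 = +1]
  = (289|31)    [QR: 289 ≡ 1 mod 4, sign kept]
  = (10|31)    [289 ≡ 10 mod 31]
  = (5|31)    [31 ≡ 7 mod 8 ⇒ (2|31) = +1]
  = (31|5)    [QR: 5 ≡ 1 mod 4, sign kept]
  = (1|5)    [31 ≡ 1 mod 5]
  = 1    [(1|5) = 1]
Product: (1)·(1) = 1.

1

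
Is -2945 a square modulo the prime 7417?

(-2945/7417)
  = (4472/7417)    [-2945 ≡ 4472 mod 7417]
  = (559/7417)    [7417 ≡ 1 mod 8 ⇒ (2/7417)^3 = +1]
  = (7417/559)    [QR: 7417 ≡ 1 mod 4, sign kept]
  = (150/559)    [7417 ≡ 150 mod 559]
  = (75/559)    [559 ≡ 7 mod 8 ⇒ (2/559) = +1]
  = -(559/75)    [QR: both ≡ 3 mod 4, sign flips]
  = -(34/75)    [559 ≡ 34 mod 75]
  = (17/75)    [75 ≡ 3 mod 8 ⇒ (2/75) = -1]
  = (75/17)    [QR: 17 ≡ 1 mod 4, sign kept]
  = (7/17)    [75 ≡ 7 mod 17]
  = (17/7)    [QR: 17 ≡ 1 mod 4, sign kept]
  = (3/7)    [17 ≡ 3 mod 7]
  = -(7/3)    [QR: both ≡ 3 mod 4, sign flips]
  = -(1/3)    [7 ≡ 1 mod 3]
  = -1    [(1/3) = 1]
(-2945/7417) = -1, and 7417 is prime, so -2945 is not a quadratic residue mod 7417.

no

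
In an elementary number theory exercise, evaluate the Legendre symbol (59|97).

-1

97 ≡ 1 (mod 4), so quadratic reciprocity gives (59|97) = (97|59). Reduce: 97 ≡ 38 (mod 59). Now have (38|59).
Factor out 2: 38 = 2·19. Since 59 ≡ 3 (mod 8), (2|59) = -1. Now have -(19|59).
Both 19 ≡ 3 and 59 ≡ 3 (mod 4), so reciprocity gives (19|59) = -(59|19). Reduce: 59 ≡ 2 (mod 19). Now have (2|19).
Factor out 2: 2 = 2. Since 19 ≡ 3 (mod 8), (2|19) = -1. Now have -(1|19).
(1|19) = 1. Collecting the sign factors: -1.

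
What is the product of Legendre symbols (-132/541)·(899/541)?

1

By multiplicativity, (-132·899/541) = (-132/541)·(899/541).
First factor (-132/541):
(-132/541)
  = (409/541)    [-132 ≡ 409 mod 541]
  = (541/409)    [QR: 409 ≡ 1 mod 4, sign kept]
  = (132/409)    [541 ≡ 132 mod 409]
  = (33/409)    [409 ≡ 1 mod 8 ⇒ (2/409)^2 = +1]
  = (409/33)    [QR: 33 ≡ 1 mod 4, sign kept]
  = (13/33)    [409 ≡ 13 mod 33]
  = (33/13)    [QR: 13 ≡ 1 mod 4, sign kept]
  = (7/13)    [33 ≡ 7 mod 13]
  = (13/7)    [QR: 13 ≡ 1 mod 4, sign kept]
  = (6/7)    [13 ≡ 6 mod 7]
  = (3/7)    [7 ≡ 7 mod 8 ⇒ (2/7) = +1]
  = -(7/3)    [QR: both ≡ 3 mod 4, sign flips]
  = -(1/3)    [7 ≡ 1 mod 3]
  = -1    [(1/3) = 1]
Second factor (899/541):
(899/541)
  = (358/541)    [899 ≡ 358 mod 541]
  = -(179/541)    [541 ≡ 5 mod 8 ⇒ (2/541) = -1]
  = -(541/179)    [QR: 541 ≡ 1 mod 4, sign kept]
  = -(4/179)    [541 ≡ 4 mod 179]
  = -(1/179)    [179 ≡ 3 mod 8 ⇒ (2/179)^2 = +1]
  = -1    [(1/179) = 1]
Product: (-1)·(-1) = 1.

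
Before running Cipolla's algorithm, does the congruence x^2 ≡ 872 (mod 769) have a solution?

no

Reduce the numerator: 872 ≡ 103 (mod 769), so (872/769) = (103/769).
769 ≡ 1 (mod 4), so quadratic reciprocity gives (103/769) = (769/103). Reduce: 769 ≡ 48 (mod 103). Now have (48/103).
Factor out 2: 48 = 2^4·3. Since 103 ≡ 7 (mod 8), (2/103) = +1, and (2/103)^4 = +1. Now have (3/103).
Both 3 ≡ 3 and 103 ≡ 3 (mod 4), so reciprocity gives (3/103) = -(103/3). Reduce: 103 ≡ 1 (mod 3). Now have -(1/3).
(1/3) = 1. Collecting the sign factors: -1.
(872/769) = -1, and 769 is prime, so 872 is not a quadratic residue mod 769.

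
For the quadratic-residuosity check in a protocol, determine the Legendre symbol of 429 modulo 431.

429 ≡ 1 (mod 4), so quadratic reciprocity gives (429 / 431) = (431 / 429). Reduce: 431 ≡ 2 (mod 429). Now have (2 / 429).
Factor out 2: 2 = 2. Since 429 ≡ 5 (mod 8), (2 / 429) = -1. Now have -(1 / 429).
(1 / 429) = 1. Collecting the sign factors: -1.

-1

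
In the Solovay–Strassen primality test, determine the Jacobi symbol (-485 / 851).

-1

(-485 / 851)
  = (366 / 851)    [-485 ≡ 366 mod 851]
  = -(183 / 851)    [851 ≡ 3 mod 8 ⇒ (2 / 851) = -1]
  = (851 / 183)    [QR: both ≡ 3 mod 4, sign flips]
  = (119 / 183)    [851 ≡ 119 mod 183]
  = -(183 / 119)    [QR: both ≡ 3 mod 4, sign flips]
  = -(64 / 119)    [183 ≡ 64 mod 119]
  = -(1 / 119)    [119 ≡ 7 mod 8 ⇒ (2 / 119)^6 = +1]
  = -1    [(1 / 119) = 1]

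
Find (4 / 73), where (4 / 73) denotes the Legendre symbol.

1

(4 / 73)
  = (1 / 73)    [73 ≡ 1 mod 8 ⇒ (2 / 73)^2 = +1]
  = 1    [(1 / 73) = 1]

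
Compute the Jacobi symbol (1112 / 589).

(1112 / 589)
  = (523 / 589)    [1112 ≡ 523 mod 589]
  = (589 / 523)    [QR: 589 ≡ 1 mod 4, sign kept]
  = (66 / 523)    [589 ≡ 66 mod 523]
  = -(33 / 523)    [523 ≡ 3 mod 8 ⇒ (2 / 523) = -1]
  = -(523 / 33)    [QR: 33 ≡ 1 mod 4, sign kept]
  = -(28 / 33)    [523 ≡ 28 mod 33]
  = -(7 / 33)    [33 ≡ 1 mod 8 ⇒ (2 / 33)^2 = +1]
  = -(33 / 7)    [QR: 33 ≡ 1 mod 4, sign kept]
  = -(5 / 7)    [33 ≡ 5 mod 7]
  = -(7 / 5)    [QR: 5 ≡ 1 mod 4, sign kept]
  = -(2 / 5)    [7 ≡ 2 mod 5]
  = (1 / 5)    [5 ≡ 5 mod 8 ⇒ (2 / 5) = -1]
  = 1    [(1 / 5) = 1]

1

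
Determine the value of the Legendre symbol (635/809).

809 ≡ 1 (mod 4), so quadratic reciprocity gives (635/809) = (809/635). Reduce: 809 ≡ 174 (mod 635). Now have (174/635).
Factor out 2: 174 = 2·87. Since 635 ≡ 3 (mod 8), (2/635) = -1. Now have -(87/635).
Both 87 ≡ 3 and 635 ≡ 3 (mod 4), so reciprocity gives (87/635) = -(635/87). Reduce: 635 ≡ 26 (mod 87). Now have (26/87).
Factor out 2: 26 = 2·13. Since 87 ≡ 7 (mod 8), (2/87) = +1. Now have (13/87).
13 ≡ 1 (mod 4), so quadratic reciprocity gives (13/87) = (87/13). Reduce: 87 ≡ 9 (mod 13). Now have (9/13).
9 ≡ 1 (mod 4), so quadratic reciprocity gives (9/13) = (13/9). Reduce: 13 ≡ 4 (mod 9). Now have (4/9).
Factor out 2: 4 = 2^2. Since 9 ≡ 1 (mod 8), (2/9) = +1, and (2/9)^2 = +1. Now have (1/9).
(1/9) = 1. Collecting the sign factors: 1.

1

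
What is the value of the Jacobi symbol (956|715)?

Reduce the numerator: 956 ≡ 241 (mod 715), so (956|715) = (241|715).
241 ≡ 1 (mod 4), so quadratic reciprocity gives (241|715) = (715|241). Reduce: 715 ≡ 233 (mod 241). Now have (233|241).
233 ≡ 1 (mod 4), so quadratic reciprocity gives (233|241) = (241|233). Reduce: 241 ≡ 8 (mod 233). Now have (8|233).
Factor out 2: 8 = 2^3. Since 233 ≡ 1 (mod 8), (2|233) = +1, and (2|233)^3 = +1. Now have (1|233).
(1|233) = 1. Collecting the sign factors: 1.

1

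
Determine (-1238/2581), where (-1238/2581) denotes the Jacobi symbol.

Reduce the numerator: -1238 ≡ 1343 (mod 2581), so (-1238/2581) = (1343/2581).
2581 ≡ 1 (mod 4), so quadratic reciprocity gives (1343/2581) = (2581/1343). Reduce: 2581 ≡ 1238 (mod 1343). Now have (1238/1343).
Factor out 2: 1238 = 2·619. Since 1343 ≡ 7 (mod 8), (2/1343) = +1. Now have (619/1343).
Both 619 ≡ 3 and 1343 ≡ 3 (mod 4), so reciprocity gives (619/1343) = -(1343/619). Reduce: 1343 ≡ 105 (mod 619). Now have -(105/619).
105 ≡ 1 (mod 4), so quadratic reciprocity gives (105/619) = (619/105). Reduce: 619 ≡ 94 (mod 105). Now have -(94/105).
Factor out 2: 94 = 2·47. Since 105 ≡ 1 (mod 8), (2/105) = +1. Now have -(47/105).
105 ≡ 1 (mod 4), so quadratic reciprocity gives (47/105) = (105/47). Reduce: 105 ≡ 11 (mod 47). Now have -(11/47).
Both 11 ≡ 3 and 47 ≡ 3 (mod 4), so reciprocity gives (11/47) = -(47/11). Reduce: 47 ≡ 3 (mod 11). Now have (3/11).
Both 3 ≡ 3 and 11 ≡ 3 (mod 4), so reciprocity gives (3/11) = -(11/3). Reduce: 11 ≡ 2 (mod 3). Now have -(2/3).
Factor out 2: 2 = 2. Since 3 ≡ 3 (mod 8), (2/3) = -1. Now have (1/3).
(1/3) = 1. Collecting the sign factors: 1.

1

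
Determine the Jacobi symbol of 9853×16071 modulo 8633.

-1

By multiplicativity, (9853·16071 / 8633) = (9853 / 8633)·(16071 / 8633).
First factor (9853 / 8633):
(9853 / 8633)
  = (1220 / 8633)    [9853 ≡ 1220 mod 8633]
  = (305 / 8633)    [8633 ≡ 1 mod 8 ⇒ (2 / 8633)^2 = +1]
  = (8633 / 305)    [QR: 305 ≡ 1 mod 4, sign kept]
  = (93 / 305)    [8633 ≡ 93 mod 305]
  = (305 / 93)    [QR: 93 ≡ 1 mod 4, sign kept]
  = (26 / 93)    [305 ≡ 26 mod 93]
  = -(13 / 93)    [93 ≡ 5 mod 8 ⇒ (2 / 93) = -1]
  = -(93 / 13)    [QR: 13 ≡ 1 mod 4, sign kept]
  = -(2 / 13)    [93 ≡ 2 mod 13]
  = (1 / 13)    [13 ≡ 5 mod 8 ⇒ (2 / 13) = -1]
  = 1    [(1 / 13) = 1]
Second factor (16071 / 8633):
(16071 / 8633)
  = (7438 / 8633)    [16071 ≡ 7438 mod 8633]
  = (3719 / 8633)    [8633 ≡ 1 mod 8 ⇒ (2 / 8633) = +1]
  = (8633 / 3719)    [QR: 8633 ≡ 1 mod 4, sign kept]
  = (1195 / 3719)    [8633 ≡ 1195 mod 3719]
  = -(3719 / 1195)    [QR: both ≡ 3 mod 4, sign flips]
  = -(134 / 1195)    [3719 ≡ 134 mod 1195]
  = (67 / 1195)    [1195 ≡ 3 mod 8 ⇒ (2 / 1195) = -1]
  = -(1195 / 67)    [QR: both ≡ 3 mod 4, sign flips]
  = -(56 / 67)    [1195 ≡ 56 mod 67]
  = (7 / 67)    [67 ≡ 3 mod 8 ⇒ (2 / 67)^3 = -1]
  = -(67 / 7)    [QR: both ≡ 3 mod 4, sign flips]
  = -(4 / 7)    [67 ≡ 4 mod 7]
  = -(1 / 7)    [7 ≡ 7 mod 8 ⇒ (2 / 7)^2 = +1]
  = -1    [(1 / 7) = 1]
Product: (1)·(-1) = -1.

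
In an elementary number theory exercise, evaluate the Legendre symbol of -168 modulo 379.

1

Reduce the numerator: -168 ≡ 211 (mod 379), so (-168|379) = (211|379).
Both 211 ≡ 3 and 379 ≡ 3 (mod 4), so reciprocity gives (211|379) = -(379|211). Reduce: 379 ≡ 168 (mod 211). Now have -(168|211).
Factor out 2: 168 = 2^3·21. Since 211 ≡ 3 (mod 8), (2|211) = -1, and (2|211)^3 = -1. Now have (21|211).
21 ≡ 1 (mod 4), so quadratic reciprocity gives (21|211) = (211|21). Reduce: 211 ≡ 1 (mod 21). Now have (1|21).
(1|21) = 1. Collecting the sign factors: 1.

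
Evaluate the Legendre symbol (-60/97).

-1

(-60/97)
  = (37/97)    [-60 ≡ 37 mod 97]
  = (97/37)    [QR: 37 ≡ 1 mod 4, sign kept]
  = (23/37)    [97 ≡ 23 mod 37]
  = (37/23)    [QR: 37 ≡ 1 mod 4, sign kept]
  = (14/23)    [37 ≡ 14 mod 23]
  = (7/23)    [23 ≡ 7 mod 8 ⇒ (2/23) = +1]
  = -(23/7)    [QR: both ≡ 3 mod 4, sign flips]
  = -(2/7)    [23 ≡ 2 mod 7]
  = -(1/7)    [7 ≡ 7 mod 8 ⇒ (2/7) = +1]
  = -1    [(1/7) = 1]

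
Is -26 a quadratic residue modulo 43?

Reduce the numerator: -26 ≡ 17 (mod 43), so (-26|43) = (17|43).
17 ≡ 1 (mod 4), so quadratic reciprocity gives (17|43) = (43|17). Reduce: 43 ≡ 9 (mod 17). Now have (9|17).
9 ≡ 1 (mod 4), so quadratic reciprocity gives (9|17) = (17|9). Reduce: 17 ≡ 8 (mod 9). Now have (8|9).
Factor out 2: 8 = 2^3. Since 9 ≡ 1 (mod 8), (2|9) = +1, and (2|9)^3 = +1. Now have (1|9).
(1|9) = 1. Collecting the sign factors: 1.
The Legendre symbol is 1, so x^2 ≡ -26 (mod 43) has solution.

yes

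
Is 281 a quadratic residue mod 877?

yes

(281/877)
  = (877/281)    [QR: 281 ≡ 1 mod 4, sign kept]
  = (34/281)    [877 ≡ 34 mod 281]
  = (17/281)    [281 ≡ 1 mod 8 ⇒ (2/281) = +1]
  = (281/17)    [QR: 17 ≡ 1 mod 4, sign kept]
  = (9/17)    [281 ≡ 9 mod 17]
  = (17/9)    [QR: 9 ≡ 1 mod 4, sign kept]
  = (8/9)    [17 ≡ 8 mod 9]
  = (1/9)    [9 ≡ 1 mod 8 ⇒ (2/9)^3 = +1]
  = 1    [(1/9) = 1]
(281/877) = 1, and 877 is prime, so 281 is a quadratic residue mod 877.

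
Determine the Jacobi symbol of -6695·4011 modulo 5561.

By multiplicativity, (-6695·4011|5561) = (-6695|5561)·(4011|5561).
First factor (-6695|5561):
Pull out -1: (-6695|5561) = (-1|5561)·(6695|5561). Since 5561 ≡ 1 (mod 4), (-1|5561) = +1. Now have (6695|5561).
Reduce the numerator: 6695 ≡ 1134 (mod 5561), so (6695|5561) = (1134|5561).
Factor out 2: 1134 = 2·567. Since 5561 ≡ 1 (mod 8), (2|5561) = +1. Now have (567|5561).
5561 ≡ 1 (mod 4), so quadratic reciprocity gives (567|5561) = (5561|567). Reduce: 5561 ≡ 458 (mod 567). Now have (458|567).
Factor out 2: 458 = 2·229. Since 567 ≡ 7 (mod 8), (2|567) = +1. Now have (229|567).
229 ≡ 1 (mod 4), so quadratic reciprocity gives (229|567) = (567|229). Reduce: 567 ≡ 109 (mod 229). Now have (109|229).
109 ≡ 1 (mod 4), so quadratic reciprocity gives (109|229) = (229|109). Reduce: 229 ≡ 11 (mod 109). Now have (11|109).
109 ≡ 1 (mod 4), so quadratic reciprocity gives (11|109) = (109|11). Reduce: 109 ≡ 10 (mod 11). Now have (10|11).
Factor out 2: 10 = 2·5. Since 11 ≡ 3 (mod 8), (2|11) = -1. Now have -(5|11).
5 ≡ 1 (mod 4), so quadratic reciprocity gives (5|11) = (11|5). Reduce: 11 ≡ 1 (mod 5). Now have -(1|5).
(1|5) = 1. Collecting the sign factors: -1.
Second factor (4011|5561):
5561 ≡ 1 (mod 4), so quadratic reciprocity gives (4011|5561) = (5561|4011). Reduce: 5561 ≡ 1550 (mod 4011). Now have (1550|4011).
Factor out 2: 1550 = 2·775. Since 4011 ≡ 3 (mod 8), (2|4011) = -1. Now have -(775|4011).
Both 775 ≡ 3 and 4011 ≡ 3 (mod 4), so reciprocity gives (775|4011) = -(4011|775). Reduce: 4011 ≡ 136 (mod 775). Now have (136|775).
Factor out 2: 136 = 2^3·17. Since 775 ≡ 7 (mod 8), (2|775) = +1, and (2|775)^3 = +1. Now have (17|775).
17 ≡ 1 (mod 4), so quadratic reciprocity gives (17|775) = (775|17). Reduce: 775 ≡ 10 (mod 17). Now have (10|17).
Factor out 2: 10 = 2·5. Since 17 ≡ 1 (mod 8), (2|17) = +1. Now have (5|17).
5 ≡ 1 (mod 4), so quadratic reciprocity gives (5|17) = (17|5). Reduce: 17 ≡ 2 (mod 5). Now have (2|5).
Factor out 2: 2 = 2. Since 5 ≡ 5 (mod 8), (2|5) = -1. Now have -(1|5).
(1|5) = 1. Collecting the sign factors: -1.
Product: (-1)·(-1) = 1.

1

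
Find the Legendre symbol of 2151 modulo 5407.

(2151/5407)
  = -(5407/2151)    [QR: both ≡ 3 mod 4, sign flips]
  = -(1105/2151)    [5407 ≡ 1105 mod 2151]
  = -(2151/1105)    [QR: 1105 ≡ 1 mod 4, sign kept]
  = -(1046/1105)    [2151 ≡ 1046 mod 1105]
  = -(523/1105)    [1105 ≡ 1 mod 8 ⇒ (2/1105) = +1]
  = -(1105/523)    [QR: 1105 ≡ 1 mod 4, sign kept]
  = -(59/523)    [1105 ≡ 59 mod 523]
  = (523/59)    [QR: both ≡ 3 mod 4, sign flips]
  = (51/59)    [523 ≡ 51 mod 59]
  = -(59/51)    [QR: both ≡ 3 mod 4, sign flips]
  = -(8/51)    [59 ≡ 8 mod 51]
  = (1/51)    [51 ≡ 3 mod 8 ⇒ (2/51)^3 = -1]
  = 1    [(1/51) = 1]

1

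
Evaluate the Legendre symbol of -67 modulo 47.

(-67|47)
  = -(67|47)    [47 ≡ 3 mod 4 ⇒ (-1|47) = -1]
  = -(20|47)    [67 ≡ 20 mod 47]
  = -(5|47)    [47 ≡ 7 mod 8 ⇒ (2|47)^2 = +1]
  = -(47|5)    [QR: 5 ≡ 1 mod 4, sign kept]
  = -(2|5)    [47 ≡ 2 mod 5]
  = (1|5)    [5 ≡ 5 mod 8 ⇒ (2|5) = -1]
  = 1    [(1|5) = 1]

1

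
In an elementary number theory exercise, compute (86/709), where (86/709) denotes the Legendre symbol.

(86/709)
  = -(43/709)    [709 ≡ 5 mod 8 ⇒ (2/709) = -1]
  = -(709/43)    [QR: 709 ≡ 1 mod 4, sign kept]
  = -(21/43)    [709 ≡ 21 mod 43]
  = -(43/21)    [QR: 21 ≡ 1 mod 4, sign kept]
  = -(1/21)    [43 ≡ 1 mod 21]
  = -1    [(1/21) = 1]

-1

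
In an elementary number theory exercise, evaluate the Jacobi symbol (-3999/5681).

(-3999/5681)
  = (1682/5681)    [-3999 ≡ 1682 mod 5681]
  = (841/5681)    [5681 ≡ 1 mod 8 ⇒ (2/5681) = +1]
  = (5681/841)    [QR: 841 ≡ 1 mod 4, sign kept]
  = (635/841)    [5681 ≡ 635 mod 841]
  = (841/635)    [QR: 841 ≡ 1 mod 4, sign kept]
  = (206/635)    [841 ≡ 206 mod 635]
  = -(103/635)    [635 ≡ 3 mod 8 ⇒ (2/635) = -1]
  = (635/103)    [QR: both ≡ 3 mod 4, sign flips]
  = (17/103)    [635 ≡ 17 mod 103]
  = (103/17)    [QR: 17 ≡ 1 mod 4, sign kept]
  = (1/17)    [103 ≡ 1 mod 17]
  = 1    [(1/17) = 1]

1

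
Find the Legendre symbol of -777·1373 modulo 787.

1

By multiplicativity, (-777·1373|787) = (-777|787)·(1373|787).
First factor (-777|787):
Reduce the numerator: -777 ≡ 10 (mod 787), so (-777|787) = (10|787).
Factor out 2: 10 = 2·5. Since 787 ≡ 3 (mod 8), (2|787) = -1. Now have -(5|787).
5 ≡ 1 (mod 4), so quadratic reciprocity gives (5|787) = (787|5). Reduce: 787 ≡ 2 (mod 5). Now have -(2|5).
Factor out 2: 2 = 2. Since 5 ≡ 5 (mod 8), (2|5) = -1. Now have (1|5).
(1|5) = 1. Collecting the sign factors: 1.
Second factor (1373|787):
Reduce the numerator: 1373 ≡ 586 (mod 787), so (1373|787) = (586|787).
Factor out 2: 586 = 2·293. Since 787 ≡ 3 (mod 8), (2|787) = -1. Now have -(293|787).
293 ≡ 1 (mod 4), so quadratic reciprocity gives (293|787) = (787|293). Reduce: 787 ≡ 201 (mod 293). Now have -(201|293).
201 ≡ 1 (mod 4), so quadratic reciprocity gives (201|293) = (293|201). Reduce: 293 ≡ 92 (mod 201). Now have -(92|201).
Factor out 2: 92 = 2^2·23. Since 201 ≡ 1 (mod 8), (2|201) = +1, and (2|201)^2 = +1. Now have -(23|201).
201 ≡ 1 (mod 4), so quadratic reciprocity gives (23|201) = (201|23). Reduce: 201 ≡ 17 (mod 23). Now have -(17|23).
17 ≡ 1 (mod 4), so quadratic reciprocity gives (17|23) = (23|17). Reduce: 23 ≡ 6 (mod 17). Now have -(6|17).
Factor out 2: 6 = 2·3. Since 17 ≡ 1 (mod 8), (2|17) = +1. Now have -(3|17).
17 ≡ 1 (mod 4), so quadratic reciprocity gives (3|17) = (17|3). Reduce: 17 ≡ 2 (mod 3). Now have -(2|3).
Factor out 2: 2 = 2. Since 3 ≡ 3 (mod 8), (2|3) = -1. Now have (1|3).
(1|3) = 1. Collecting the sign factors: 1.
Product: (1)·(1) = 1.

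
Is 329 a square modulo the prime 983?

yes

329 ≡ 1 (mod 4), so quadratic reciprocity gives (329|983) = (983|329). Reduce: 983 ≡ 325 (mod 329). Now have (325|329).
325 ≡ 1 (mod 4), so quadratic reciprocity gives (325|329) = (329|325). Reduce: 329 ≡ 4 (mod 325). Now have (4|325).
Factor out 2: 4 = 2^2. Since 325 ≡ 5 (mod 8), (2|325) = -1, and (2|325)^2 = +1. Now have (1|325).
(1|325) = 1. Collecting the sign factors: 1.
The Legendre symbol is 1, so x^2 ≡ 329 (mod 983) has solution.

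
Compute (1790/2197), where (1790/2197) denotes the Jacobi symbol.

1

Factor out 2: 1790 = 2·895. Since 2197 ≡ 5 (mod 8), (2/2197) = -1. Now have -(895/2197).
2197 ≡ 1 (mod 4), so quadratic reciprocity gives (895/2197) = (2197/895). Reduce: 2197 ≡ 407 (mod 895). Now have -(407/895).
Both 407 ≡ 3 and 895 ≡ 3 (mod 4), so reciprocity gives (407/895) = -(895/407). Reduce: 895 ≡ 81 (mod 407). Now have (81/407).
81 ≡ 1 (mod 4), so quadratic reciprocity gives (81/407) = (407/81). Reduce: 407 ≡ 2 (mod 81). Now have (2/81).
Factor out 2: 2 = 2. Since 81 ≡ 1 (mod 8), (2/81) = +1. Now have (1/81).
(1/81) = 1. Collecting the sign factors: 1.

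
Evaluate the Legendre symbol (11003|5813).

1

(11003|5813)
  = (5190|5813)    [11003 ≡ 5190 mod 5813]
  = -(2595|5813)    [5813 ≡ 5 mod 8 ⇒ (2|5813) = -1]
  = -(5813|2595)    [QR: 5813 ≡ 1 mod 4, sign kept]
  = -(623|2595)    [5813 ≡ 623 mod 2595]
  = (2595|623)    [QR: both ≡ 3 mod 4, sign flips]
  = (103|623)    [2595 ≡ 103 mod 623]
  = -(623|103)    [QR: both ≡ 3 mod 4, sign flips]
  = -(5|103)    [623 ≡ 5 mod 103]
  = -(103|5)    [QR: 5 ≡ 1 mod 4, sign kept]
  = -(3|5)    [103 ≡ 3 mod 5]
  = -(5|3)    [QR: 5 ≡ 1 mod 4, sign kept]
  = -(2|3)    [5 ≡ 2 mod 3]
  = (1|3)    [3 ≡ 3 mod 8 ⇒ (2|3) = -1]
  = 1    [(1|3) = 1]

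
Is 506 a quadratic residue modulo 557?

no

(506/557)
  = -(253/557)    [557 ≡ 5 mod 8 ⇒ (2/557) = -1]
  = -(557/253)    [QR: 253 ≡ 1 mod 4, sign kept]
  = -(51/253)    [557 ≡ 51 mod 253]
  = -(253/51)    [QR: 253 ≡ 1 mod 4, sign kept]
  = -(49/51)    [253 ≡ 49 mod 51]
  = -(51/49)    [QR: 49 ≡ 1 mod 4, sign kept]
  = -(2/49)    [51 ≡ 2 mod 49]
  = -(1/49)    [49 ≡ 1 mod 8 ⇒ (2/49) = +1]
  = -1    [(1/49) = 1]
(506/557) = -1, and 557 is prime, so 506 is not a quadratic residue mod 557.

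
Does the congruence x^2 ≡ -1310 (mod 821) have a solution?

(-1310/821)
  = (332/821)    [-1310 ≡ 332 mod 821]
  = (83/821)    [821 ≡ 5 mod 8 ⇒ (2/821)^2 = +1]
  = (821/83)    [QR: 821 ≡ 1 mod 4, sign kept]
  = (74/83)    [821 ≡ 74 mod 83]
  = -(37/83)    [83 ≡ 3 mod 8 ⇒ (2/83) = -1]
  = -(83/37)    [QR: 37 ≡ 1 mod 4, sign kept]
  = -(9/37)    [83 ≡ 9 mod 37]
  = -(37/9)    [QR: 9 ≡ 1 mod 4, sign kept]
  = -(1/9)    [37 ≡ 1 mod 9]
  = -1    [(1/9) = 1]
The Legendre symbol is -1, so x^2 ≡ -1310 (mod 821) has no solution.

no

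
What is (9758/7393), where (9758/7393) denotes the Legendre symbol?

(9758/7393)
  = (2365/7393)    [9758 ≡ 2365 mod 7393]
  = (7393/2365)    [QR: 2365 ≡ 1 mod 4, sign kept]
  = (298/2365)    [7393 ≡ 298 mod 2365]
  = -(149/2365)    [2365 ≡ 5 mod 8 ⇒ (2/2365) = -1]
  = -(2365/149)    [QR: 149 ≡ 1 mod 4, sign kept]
  = -(130/149)    [2365 ≡ 130 mod 149]
  = (65/149)    [149 ≡ 5 mod 8 ⇒ (2/149) = -1]
  = (149/65)    [QR: 65 ≡ 1 mod 4, sign kept]
  = (19/65)    [149 ≡ 19 mod 65]
  = (65/19)    [QR: 65 ≡ 1 mod 4, sign kept]
  = (8/19)    [65 ≡ 8 mod 19]
  = -(1/19)    [19 ≡ 3 mod 8 ⇒ (2/19)^3 = -1]
  = -1    [(1/19) = 1]

-1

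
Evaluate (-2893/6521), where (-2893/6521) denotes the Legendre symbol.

Reduce the numerator: -2893 ≡ 3628 (mod 6521), so (-2893/6521) = (3628/6521).
Factor out 2: 3628 = 2^2·907. Since 6521 ≡ 1 (mod 8), (2/6521) = +1, and (2/6521)^2 = +1. Now have (907/6521).
6521 ≡ 1 (mod 4), so quadratic reciprocity gives (907/6521) = (6521/907). Reduce: 6521 ≡ 172 (mod 907). Now have (172/907).
Factor out 2: 172 = 2^2·43. Since 907 ≡ 3 (mod 8), (2/907) = -1, and (2/907)^2 = +1. Now have (43/907).
Both 43 ≡ 3 and 907 ≡ 3 (mod 4), so reciprocity gives (43/907) = -(907/43). Reduce: 907 ≡ 4 (mod 43). Now have -(4/43).
Factor out 2: 4 = 2^2. Since 43 ≡ 3 (mod 8), (2/43) = -1, and (2/43)^2 = +1. Now have -(1/43).
(1/43) = 1. Collecting the sign factors: -1.

-1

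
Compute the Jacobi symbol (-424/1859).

1

(-424/1859)
  = (1435/1859)    [-424 ≡ 1435 mod 1859]
  = -(1859/1435)    [QR: both ≡ 3 mod 4, sign flips]
  = -(424/1435)    [1859 ≡ 424 mod 1435]
  = (53/1435)    [1435 ≡ 3 mod 8 ⇒ (2/1435)^3 = -1]
  = (1435/53)    [QR: 53 ≡ 1 mod 4, sign kept]
  = (4/53)    [1435 ≡ 4 mod 53]
  = (1/53)    [53 ≡ 5 mod 8 ⇒ (2/53)^2 = +1]
  = 1    [(1/53) = 1]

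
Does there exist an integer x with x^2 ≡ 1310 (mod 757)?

(1310/757)
  = (553/757)    [1310 ≡ 553 mod 757]
  = (757/553)    [QR: 553 ≡ 1 mod 4, sign kept]
  = (204/553)    [757 ≡ 204 mod 553]
  = (51/553)    [553 ≡ 1 mod 8 ⇒ (2/553)^2 = +1]
  = (553/51)    [QR: 553 ≡ 1 mod 4, sign kept]
  = (43/51)    [553 ≡ 43 mod 51]
  = -(51/43)    [QR: both ≡ 3 mod 4, sign flips]
  = -(8/43)    [51 ≡ 8 mod 43]
  = (1/43)    [43 ≡ 3 mod 8 ⇒ (2/43)^3 = -1]
  = 1    [(1/43) = 1]
(1310/757) = 1, and 757 is prime, so 1310 is a quadratic residue mod 757.

yes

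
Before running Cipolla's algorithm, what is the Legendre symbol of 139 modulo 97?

Reduce the numerator: 139 ≡ 42 (mod 97), so (139 / 97) = (42 / 97).
Factor out 2: 42 = 2·21. Since 97 ≡ 1 (mod 8), (2 / 97) = +1. Now have (21 / 97).
21 ≡ 1 (mod 4), so quadratic reciprocity gives (21 / 97) = (97 / 21). Reduce: 97 ≡ 13 (mod 21). Now have (13 / 21).
13 ≡ 1 (mod 4), so quadratic reciprocity gives (13 / 21) = (21 / 13). Reduce: 21 ≡ 8 (mod 13). Now have (8 / 13).
Factor out 2: 8 = 2^3. Since 13 ≡ 5 (mod 8), (2 / 13) = -1, and (2 / 13)^3 = -1. Now have -(1 / 13).
(1 / 13) = 1. Collecting the sign factors: -1.

-1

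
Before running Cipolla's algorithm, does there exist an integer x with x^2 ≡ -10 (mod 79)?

no

Reduce the numerator: -10 ≡ 69 (mod 79), so (-10|79) = (69|79).
69 ≡ 1 (mod 4), so quadratic reciprocity gives (69|79) = (79|69). Reduce: 79 ≡ 10 (mod 69). Now have (10|69).
Factor out 2: 10 = 2·5. Since 69 ≡ 5 (mod 8), (2|69) = -1. Now have -(5|69).
5 ≡ 1 (mod 4), so quadratic reciprocity gives (5|69) = (69|5). Reduce: 69 ≡ 4 (mod 5). Now have -(4|5).
Factor out 2: 4 = 2^2. Since 5 ≡ 5 (mod 8), (2|5) = -1, and (2|5)^2 = +1. Now have -(1|5).
(1|5) = 1. Collecting the sign factors: -1.
(-10|79) = -1, and 79 is prime, so -10 is not a quadratic residue mod 79.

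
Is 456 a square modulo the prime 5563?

yes

Factor out 2: 456 = 2^3·57. Since 5563 ≡ 3 (mod 8), (2/5563) = -1, and (2/5563)^3 = -1. Now have -(57/5563).
57 ≡ 1 (mod 4), so quadratic reciprocity gives (57/5563) = (5563/57). Reduce: 5563 ≡ 34 (mod 57). Now have -(34/57).
Factor out 2: 34 = 2·17. Since 57 ≡ 1 (mod 8), (2/57) = +1. Now have -(17/57).
17 ≡ 1 (mod 4), so quadratic reciprocity gives (17/57) = (57/17). Reduce: 57 ≡ 6 (mod 17). Now have -(6/17).
Factor out 2: 6 = 2·3. Since 17 ≡ 1 (mod 8), (2/17) = +1. Now have -(3/17).
17 ≡ 1 (mod 4), so quadratic reciprocity gives (3/17) = (17/3). Reduce: 17 ≡ 2 (mod 3). Now have -(2/3).
Factor out 2: 2 = 2. Since 3 ≡ 3 (mod 8), (2/3) = -1. Now have (1/3).
(1/3) = 1. Collecting the sign factors: 1.
(456/5563) = 1, and 5563 is prime, so 456 is a quadratic residue mod 5563.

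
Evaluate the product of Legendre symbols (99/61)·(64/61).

By multiplicativity, (99·64/61) = (99/61)·(64/61).
First factor (99/61):
Reduce the numerator: 99 ≡ 38 (mod 61), so (99/61) = (38/61).
Factor out 2: 38 = 2·19. Since 61 ≡ 5 (mod 8), (2/61) = -1. Now have -(19/61).
61 ≡ 1 (mod 4), so quadratic reciprocity gives (19/61) = (61/19). Reduce: 61 ≡ 4 (mod 19). Now have -(4/19).
Factor out 2: 4 = 2^2. Since 19 ≡ 3 (mod 8), (2/19) = -1, and (2/19)^2 = +1. Now have -(1/19).
(1/19) = 1. Collecting the sign factors: -1.
Second factor (64/61):
Reduce the numerator: 64 ≡ 3 (mod 61), so (64/61) = (3/61).
61 ≡ 1 (mod 4), so quadratic reciprocity gives (3/61) = (61/3). Reduce: 61 ≡ 1 (mod 3). Now have (1/3).
(1/3) = 1. Collecting the sign factors: 1.
Product: (-1)·(1) = -1.

-1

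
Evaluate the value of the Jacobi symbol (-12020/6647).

(-12020/6647)
  = (1274/6647)    [-12020 ≡ 1274 mod 6647]
  = (637/6647)    [6647 ≡ 7 mod 8 ⇒ (2/6647) = +1]
  = (6647/637)    [QR: 637 ≡ 1 mod 4, sign kept]
  = (277/637)    [6647 ≡ 277 mod 637]
  = (637/277)    [QR: 277 ≡ 1 mod 4, sign kept]
  = (83/277)    [637 ≡ 83 mod 277]
  = (277/83)    [QR: 277 ≡ 1 mod 4, sign kept]
  = (28/83)    [277 ≡ 28 mod 83]
  = (7/83)    [83 ≡ 3 mod 8 ⇒ (2/83)^2 = +1]
  = -(83/7)    [QR: both ≡ 3 mod 4, sign flips]
  = -(6/7)    [83 ≡ 6 mod 7]
  = -(3/7)    [7 ≡ 7 mod 8 ⇒ (2/7) = +1]
  = (7/3)    [QR: both ≡ 3 mod 4, sign flips]
  = (1/3)    [7 ≡ 1 mod 3]
  = 1    [(1/3) = 1]

1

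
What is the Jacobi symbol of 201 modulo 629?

(201/629)
  = (629/201)    [QR: 201 ≡ 1 mod 4, sign kept]
  = (26/201)    [629 ≡ 26 mod 201]
  = (13/201)    [201 ≡ 1 mod 8 ⇒ (2/201) = +1]
  = (201/13)    [QR: 13 ≡ 1 mod 4, sign kept]
  = (6/13)    [201 ≡ 6 mod 13]
  = -(3/13)    [13 ≡ 5 mod 8 ⇒ (2/13) = -1]
  = -(13/3)    [QR: 13 ≡ 1 mod 4, sign kept]
  = -(1/3)    [13 ≡ 1 mod 3]
  = -1    [(1/3) = 1]

-1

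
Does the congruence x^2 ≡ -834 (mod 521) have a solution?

(-834/521)
  = (208/521)    [-834 ≡ 208 mod 521]
  = (13/521)    [521 ≡ 1 mod 8 ⇒ (2/521)^4 = +1]
  = (521/13)    [QR: 13 ≡ 1 mod 4, sign kept]
  = (1/13)    [521 ≡ 1 mod 13]
  = 1    [(1/13) = 1]
The Legendre symbol is 1, so x^2 ≡ -834 (mod 521) has solution.

yes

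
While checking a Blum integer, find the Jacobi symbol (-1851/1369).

Pull out -1: (-1851/1369) = (-1/1369)·(1851/1369). Since 1369 ≡ 1 (mod 4), (-1/1369) = +1. Now have (1851/1369).
Reduce the numerator: 1851 ≡ 482 (mod 1369), so (1851/1369) = (482/1369).
Factor out 2: 482 = 2·241. Since 1369 ≡ 1 (mod 8), (2/1369) = +1. Now have (241/1369).
241 ≡ 1 (mod 4), so quadratic reciprocity gives (241/1369) = (1369/241). Reduce: 1369 ≡ 164 (mod 241). Now have (164/241).
Factor out 2: 164 = 2^2·41. Since 241 ≡ 1 (mod 8), (2/241) = +1, and (2/241)^2 = +1. Now have (41/241).
41 ≡ 1 (mod 4), so quadratic reciprocity gives (41/241) = (241/41). Reduce: 241 ≡ 36 (mod 41). Now have (36/41).
Factor out 2: 36 = 2^2·9. Since 41 ≡ 1 (mod 8), (2/41) = +1, and (2/41)^2 = +1. Now have (9/41).
9 ≡ 1 (mod 4), so quadratic reciprocity gives (9/41) = (41/9). Reduce: 41 ≡ 5 (mod 9). Now have (5/9).
5 ≡ 1 (mod 4), so quadratic reciprocity gives (5/9) = (9/5). Reduce: 9 ≡ 4 (mod 5). Now have (4/5).
Factor out 2: 4 = 2^2. Since 5 ≡ 5 (mod 8), (2/5) = -1, and (2/5)^2 = +1. Now have (1/5).
(1/5) = 1. Collecting the sign factors: 1.

1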